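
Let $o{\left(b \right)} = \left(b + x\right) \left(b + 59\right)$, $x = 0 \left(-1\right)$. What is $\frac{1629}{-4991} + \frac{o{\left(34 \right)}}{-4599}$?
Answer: $- \frac{1108253}{1093029} \approx -1.0139$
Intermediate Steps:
$x = 0$
$o{\left(b \right)} = b \left(59 + b\right)$ ($o{\left(b \right)} = \left(b + 0\right) \left(b + 59\right) = b \left(59 + b\right)$)
$\frac{1629}{-4991} + \frac{o{\left(34 \right)}}{-4599} = \frac{1629}{-4991} + \frac{34 \left(59 + 34\right)}{-4599} = 1629 \left(- \frac{1}{4991}\right) + 34 \cdot 93 \left(- \frac{1}{4599}\right) = - \frac{1629}{4991} + 3162 \left(- \frac{1}{4599}\right) = - \frac{1629}{4991} - \frac{1054}{1533} = - \frac{1108253}{1093029}$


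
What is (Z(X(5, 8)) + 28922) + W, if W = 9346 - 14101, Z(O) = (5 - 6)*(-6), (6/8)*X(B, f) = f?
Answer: 24173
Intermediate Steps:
X(B, f) = 4*f/3
Z(O) = 6 (Z(O) = -1*(-6) = 6)
W = -4755
(Z(X(5, 8)) + 28922) + W = (6 + 28922) - 4755 = 28928 - 4755 = 24173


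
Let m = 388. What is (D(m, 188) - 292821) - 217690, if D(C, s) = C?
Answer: -510123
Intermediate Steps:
(D(m, 188) - 292821) - 217690 = (388 - 292821) - 217690 = -292433 - 217690 = -510123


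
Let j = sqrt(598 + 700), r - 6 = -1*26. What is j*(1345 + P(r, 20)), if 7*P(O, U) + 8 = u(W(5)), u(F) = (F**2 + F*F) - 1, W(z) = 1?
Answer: 1344*sqrt(1298) ≈ 48421.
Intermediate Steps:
u(F) = -1 + 2*F**2 (u(F) = (F**2 + F**2) - 1 = 2*F**2 - 1 = -1 + 2*F**2)
r = -20 (r = 6 - 1*26 = 6 - 26 = -20)
P(O, U) = -1 (P(O, U) = -8/7 + (-1 + 2*1**2)/7 = -8/7 + (-1 + 2*1)/7 = -8/7 + (-1 + 2)/7 = -8/7 + (1/7)*1 = -8/7 + 1/7 = -1)
j = sqrt(1298) ≈ 36.028
j*(1345 + P(r, 20)) = sqrt(1298)*(1345 - 1) = sqrt(1298)*1344 = 1344*sqrt(1298)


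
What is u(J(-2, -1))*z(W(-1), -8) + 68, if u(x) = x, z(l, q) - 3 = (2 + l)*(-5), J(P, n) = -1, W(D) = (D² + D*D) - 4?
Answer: 65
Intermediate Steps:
W(D) = -4 + 2*D² (W(D) = (D² + D²) - 4 = 2*D² - 4 = -4 + 2*D²)
z(l, q) = -7 - 5*l (z(l, q) = 3 + (2 + l)*(-5) = 3 + (-10 - 5*l) = -7 - 5*l)
u(J(-2, -1))*z(W(-1), -8) + 68 = -(-7 - 5*(-4 + 2*(-1)²)) + 68 = -(-7 - 5*(-4 + 2*1)) + 68 = -(-7 - 5*(-4 + 2)) + 68 = -(-7 - 5*(-2)) + 68 = -(-7 + 10) + 68 = -1*3 + 68 = -3 + 68 = 65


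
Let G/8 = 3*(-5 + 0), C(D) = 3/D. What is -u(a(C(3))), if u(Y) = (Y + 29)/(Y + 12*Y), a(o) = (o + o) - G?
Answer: -151/1586 ≈ -0.095208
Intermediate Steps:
G = -120 (G = 8*(3*(-5 + 0)) = 8*(3*(-5)) = 8*(-15) = -120)
a(o) = 120 + 2*o (a(o) = (o + o) - 1*(-120) = 2*o + 120 = 120 + 2*o)
u(Y) = (29 + Y)/(13*Y) (u(Y) = (29 + Y)/((13*Y)) = (29 + Y)*(1/(13*Y)) = (29 + Y)/(13*Y))
-u(a(C(3))) = -(29 + (120 + 2*(3/3)))/(13*(120 + 2*(3/3))) = -(29 + (120 + 2*(3*(1/3))))/(13*(120 + 2*(3*(1/3)))) = -(29 + (120 + 2*1))/(13*(120 + 2*1)) = -(29 + (120 + 2))/(13*(120 + 2)) = -(29 + 122)/(13*122) = -151/(13*122) = -1*151/1586 = -151/1586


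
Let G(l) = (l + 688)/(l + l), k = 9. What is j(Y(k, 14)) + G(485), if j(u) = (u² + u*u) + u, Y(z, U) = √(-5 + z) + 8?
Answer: 204873/970 ≈ 211.21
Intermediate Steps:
Y(z, U) = 8 + √(-5 + z)
j(u) = u + 2*u² (j(u) = (u² + u²) + u = 2*u² + u = u + 2*u²)
G(l) = (688 + l)/(2*l) (G(l) = (688 + l)/((2*l)) = (688 + l)*(1/(2*l)) = (688 + l)/(2*l))
j(Y(k, 14)) + G(485) = (8 + √(-5 + 9))*(1 + 2*(8 + √(-5 + 9))) + (½)*(688 + 485)/485 = (8 + √4)*(1 + 2*(8 + √4)) + (½)*(1/485)*1173 = (8 + 2)*(1 + 2*(8 + 2)) + 1173/970 = 10*(1 + 2*10) + 1173/970 = 10*(1 + 20) + 1173/970 = 10*21 + 1173/970 = 210 + 1173/970 = 204873/970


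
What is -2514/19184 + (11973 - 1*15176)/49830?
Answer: -385783/1975080 ≈ -0.19533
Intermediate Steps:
-2514/19184 + (11973 - 1*15176)/49830 = -2514*1/19184 + (11973 - 15176)*(1/49830) = -1257/9592 - 3203*1/49830 = -1257/9592 - 3203/49830 = -385783/1975080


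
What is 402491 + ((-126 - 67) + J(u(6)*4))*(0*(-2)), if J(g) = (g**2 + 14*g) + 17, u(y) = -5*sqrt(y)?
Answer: 402491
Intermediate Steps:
J(g) = 17 + g**2 + 14*g
402491 + ((-126 - 67) + J(u(6)*4))*(0*(-2)) = 402491 + ((-126 - 67) + (17 + (-5*sqrt(6)*4)**2 + 14*(-5*sqrt(6)*4)))*(0*(-2)) = 402491 + (-193 + (17 + (-20*sqrt(6))**2 + 14*(-20*sqrt(6))))*0 = 402491 + (-193 + (17 + 2400 - 280*sqrt(6)))*0 = 402491 + (-193 + (2417 - 280*sqrt(6)))*0 = 402491 + (2224 - 280*sqrt(6))*0 = 402491 + 0 = 402491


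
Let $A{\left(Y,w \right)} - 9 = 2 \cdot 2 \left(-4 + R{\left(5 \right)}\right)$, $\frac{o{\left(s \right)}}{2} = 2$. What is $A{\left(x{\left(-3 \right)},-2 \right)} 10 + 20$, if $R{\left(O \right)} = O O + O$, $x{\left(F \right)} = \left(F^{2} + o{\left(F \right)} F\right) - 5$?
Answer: $1150$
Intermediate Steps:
$o{\left(s \right)} = 4$ ($o{\left(s \right)} = 2 \cdot 2 = 4$)
$x{\left(F \right)} = -5 + F^{2} + 4 F$ ($x{\left(F \right)} = \left(F^{2} + 4 F\right) - 5 = -5 + F^{2} + 4 F$)
$R{\left(O \right)} = O + O^{2}$ ($R{\left(O \right)} = O^{2} + O = O + O^{2}$)
$A{\left(Y,w \right)} = 113$ ($A{\left(Y,w \right)} = 9 + 2 \cdot 2 \left(-4 + 5 \left(1 + 5\right)\right) = 9 + 4 \left(-4 + 5 \cdot 6\right) = 9 + 4 \left(-4 + 30\right) = 9 + 4 \cdot 26 = 9 + 104 = 113$)
$A{\left(x{\left(-3 \right)},-2 \right)} 10 + 20 = 113 \cdot 10 + 20 = 1130 + 20 = 1150$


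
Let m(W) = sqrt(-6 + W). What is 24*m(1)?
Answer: 24*I*sqrt(5) ≈ 53.666*I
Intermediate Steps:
24*m(1) = 24*sqrt(-6 + 1) = 24*sqrt(-5) = 24*(I*sqrt(5)) = 24*I*sqrt(5)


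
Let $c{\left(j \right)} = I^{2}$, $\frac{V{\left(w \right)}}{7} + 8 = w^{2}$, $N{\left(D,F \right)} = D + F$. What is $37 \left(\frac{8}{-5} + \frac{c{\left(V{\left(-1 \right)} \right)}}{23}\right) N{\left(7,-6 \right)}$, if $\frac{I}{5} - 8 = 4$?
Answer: $\frac{659192}{115} \approx 5732.1$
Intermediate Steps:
$I = 60$ ($I = 40 + 5 \cdot 4 = 40 + 20 = 60$)
$V{\left(w \right)} = -56 + 7 w^{2}$
$c{\left(j \right)} = 3600$ ($c{\left(j \right)} = 60^{2} = 3600$)
$37 \left(\frac{8}{-5} + \frac{c{\left(V{\left(-1 \right)} \right)}}{23}\right) N{\left(7,-6 \right)} = 37 \left(\frac{8}{-5} + \frac{3600}{23}\right) \left(7 - 6\right) = 37 \left(8 \left(- \frac{1}{5}\right) + 3600 \cdot \frac{1}{23}\right) 1 = 37 \left(- \frac{8}{5} + \frac{3600}{23}\right) 1 = 37 \cdot \frac{17816}{115} \cdot 1 = \frac{659192}{115} \cdot 1 = \frac{659192}{115}$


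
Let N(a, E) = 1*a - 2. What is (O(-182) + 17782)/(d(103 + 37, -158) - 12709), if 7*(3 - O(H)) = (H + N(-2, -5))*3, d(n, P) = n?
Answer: -125053/87983 ≈ -1.4213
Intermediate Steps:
N(a, E) = -2 + a (N(a, E) = a - 2 = -2 + a)
O(H) = 33/7 - 3*H/7 (O(H) = 3 - (H + (-2 - 2))*3/7 = 3 - (H - 4)*3/7 = 3 - (-4 + H)*3/7 = 3 - (-12 + 3*H)/7 = 3 + (12/7 - 3*H/7) = 33/7 - 3*H/7)
(O(-182) + 17782)/(d(103 + 37, -158) - 12709) = ((33/7 - 3/7*(-182)) + 17782)/((103 + 37) - 12709) = ((33/7 + 78) + 17782)/(140 - 12709) = (579/7 + 17782)/(-12569) = (125053/7)*(-1/12569) = -125053/87983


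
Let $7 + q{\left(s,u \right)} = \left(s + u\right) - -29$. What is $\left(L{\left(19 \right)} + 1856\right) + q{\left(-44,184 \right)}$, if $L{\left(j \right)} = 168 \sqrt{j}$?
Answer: $2018 + 168 \sqrt{19} \approx 2750.3$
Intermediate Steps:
$q{\left(s,u \right)} = 22 + s + u$ ($q{\left(s,u \right)} = -7 - \left(-29 - s - u\right) = -7 + \left(\left(s + u\right) + 29\right) = -7 + \left(29 + s + u\right) = 22 + s + u$)
$\left(L{\left(19 \right)} + 1856\right) + q{\left(-44,184 \right)} = \left(168 \sqrt{19} + 1856\right) + \left(22 - 44 + 184\right) = \left(1856 + 168 \sqrt{19}\right) + 162 = 2018 + 168 \sqrt{19}$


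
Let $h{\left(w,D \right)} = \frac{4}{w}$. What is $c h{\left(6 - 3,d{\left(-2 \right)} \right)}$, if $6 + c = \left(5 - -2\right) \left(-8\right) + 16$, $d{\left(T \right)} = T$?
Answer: $- \frac{184}{3} \approx -61.333$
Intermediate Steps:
$c = -46$ ($c = -6 + \left(\left(5 - -2\right) \left(-8\right) + 16\right) = -6 + \left(\left(5 + 2\right) \left(-8\right) + 16\right) = -6 + \left(7 \left(-8\right) + 16\right) = -6 + \left(-56 + 16\right) = -6 - 40 = -46$)
$c h{\left(6 - 3,d{\left(-2 \right)} \right)} = - 46 \frac{4}{6 - 3} = - 46 \cdot \frac{4}{3} = - 46 \cdot 4 \cdot \frac{1}{3} = \left(-46\right) \frac{4}{3} = - \frac{184}{3}$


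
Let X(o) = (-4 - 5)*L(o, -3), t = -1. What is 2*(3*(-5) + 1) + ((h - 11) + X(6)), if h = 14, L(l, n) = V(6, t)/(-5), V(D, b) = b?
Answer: -134/5 ≈ -26.800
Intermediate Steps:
L(l, n) = ⅕ (L(l, n) = -1/(-5) = -1*(-⅕) = ⅕)
X(o) = -9/5 (X(o) = (-4 - 5)*(⅕) = -9*⅕ = -9/5)
2*(3*(-5) + 1) + ((h - 11) + X(6)) = 2*(3*(-5) + 1) + ((14 - 11) - 9/5) = 2*(-15 + 1) + (3 - 9/5) = 2*(-14) + 6/5 = -28 + 6/5 = -134/5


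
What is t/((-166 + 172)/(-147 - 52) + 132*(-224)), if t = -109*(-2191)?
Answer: -436009/53982 ≈ -8.0769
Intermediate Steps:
t = 238819
t/((-166 + 172)/(-147 - 52) + 132*(-224)) = 238819/((-166 + 172)/(-147 - 52) + 132*(-224)) = 238819/(6/(-199) - 29568) = 238819/(6*(-1/199) - 29568) = 238819/(-6/199 - 29568) = 238819/(-5884038/199) = 238819*(-199/5884038) = -436009/53982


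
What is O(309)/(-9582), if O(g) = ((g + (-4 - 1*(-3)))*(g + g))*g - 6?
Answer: -9802715/1597 ≈ -6138.2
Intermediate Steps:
O(g) = -6 + 2*g²*(-1 + g) (O(g) = ((g + (-4 + 3))*(2*g))*g - 6 = ((g - 1)*(2*g))*g - 6 = ((-1 + g)*(2*g))*g - 6 = (2*g*(-1 + g))*g - 6 = 2*g²*(-1 + g) - 6 = -6 + 2*g²*(-1 + g))
O(309)/(-9582) = (-6 - 2*309² + 2*309³)/(-9582) = (-6 - 2*95481 + 2*29503629)*(-1/9582) = (-6 - 190962 + 59007258)*(-1/9582) = 58816290*(-1/9582) = -9802715/1597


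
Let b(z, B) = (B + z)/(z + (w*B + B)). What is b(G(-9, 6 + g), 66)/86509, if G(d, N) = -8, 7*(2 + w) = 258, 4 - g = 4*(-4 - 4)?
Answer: 203/714131795 ≈ 2.8426e-7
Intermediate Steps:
g = 36 (g = 4 - 4*(-4 - 4) = 4 - 4*(-8) = 4 - 1*(-32) = 4 + 32 = 36)
w = 244/7 (w = -2 + (1/7)*258 = -2 + 258/7 = 244/7 ≈ 34.857)
b(z, B) = (B + z)/(z + 251*B/7) (b(z, B) = (B + z)/(z + (244*B/7 + B)) = (B + z)/(z + 251*B/7))
b(G(-9, 6 + g), 66)/86509 = (7*(66 - 8)/(7*(-8) + 251*66))/86509 = (7*58/(-56 + 16566))*(1/86509) = (7*58/16510)*(1/86509) = (7*(1/16510)*58)*(1/86509) = (203/8255)*(1/86509) = 203/714131795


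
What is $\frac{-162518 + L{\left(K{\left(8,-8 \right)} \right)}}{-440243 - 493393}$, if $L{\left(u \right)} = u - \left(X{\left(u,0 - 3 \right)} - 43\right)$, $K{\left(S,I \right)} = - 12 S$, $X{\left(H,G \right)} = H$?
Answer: $\frac{162475}{933636} \approx 0.17402$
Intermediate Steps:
$L{\left(u \right)} = 43$ ($L{\left(u \right)} = u - \left(u - 43\right) = u - \left(-43 + u\right) = 43$)
$\frac{-162518 + L{\left(K{\left(8,-8 \right)} \right)}}{-440243 - 493393} = \frac{-162518 + 43}{-440243 - 493393} = - \frac{162475}{-933636} = \left(-162475\right) \left(- \frac{1}{933636}\right) = \frac{162475}{933636}$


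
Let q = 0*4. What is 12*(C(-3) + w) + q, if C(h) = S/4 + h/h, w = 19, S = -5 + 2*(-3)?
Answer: 207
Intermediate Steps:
S = -11 (S = -5 - 6 = -11)
C(h) = -7/4 (C(h) = -11/4 + h/h = -11*1/4 + 1 = -11/4 + 1 = -7/4)
q = 0
12*(C(-3) + w) + q = 12*(-7/4 + 19) + 0 = 12*(69/4) + 0 = 207 + 0 = 207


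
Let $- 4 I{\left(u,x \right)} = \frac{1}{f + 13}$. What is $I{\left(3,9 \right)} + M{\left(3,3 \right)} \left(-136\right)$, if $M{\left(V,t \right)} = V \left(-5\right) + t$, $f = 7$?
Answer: $\frac{130559}{80} \approx 1632.0$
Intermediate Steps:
$M{\left(V,t \right)} = t - 5 V$ ($M{\left(V,t \right)} = - 5 V + t = t - 5 V$)
$I{\left(u,x \right)} = - \frac{1}{80}$ ($I{\left(u,x \right)} = - \frac{1}{4 \left(7 + 13\right)} = - \frac{1}{4 \cdot 20} = \left(- \frac{1}{4}\right) \frac{1}{20} = - \frac{1}{80}$)
$I{\left(3,9 \right)} + M{\left(3,3 \right)} \left(-136\right) = - \frac{1}{80} + \left(3 - 15\right) \left(-136\right) = - \frac{1}{80} - -1632 = - \frac{1}{80} + 1632 = \frac{130559}{80}$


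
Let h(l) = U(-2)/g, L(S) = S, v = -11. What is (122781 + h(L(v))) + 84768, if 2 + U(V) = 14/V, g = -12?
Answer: 830199/4 ≈ 2.0755e+5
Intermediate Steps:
U(V) = -2 + 14/V
h(l) = ¾ (h(l) = (-2 + 14/(-2))/(-12) = (-2 + 14*(-½))*(-1/12) = (-2 - 7)*(-1/12) = -9*(-1/12) = ¾)
(122781 + h(L(v))) + 84768 = (122781 + ¾) + 84768 = 491127/4 + 84768 = 830199/4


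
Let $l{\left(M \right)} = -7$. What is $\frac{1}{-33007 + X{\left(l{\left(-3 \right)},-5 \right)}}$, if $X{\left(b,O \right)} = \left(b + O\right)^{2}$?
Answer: $- \frac{1}{32863} \approx -3.0429 \cdot 10^{-5}$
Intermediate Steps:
$X{\left(b,O \right)} = \left(O + b\right)^{2}$
$\frac{1}{-33007 + X{\left(l{\left(-3 \right)},-5 \right)}} = \frac{1}{-33007 + \left(-5 - 7\right)^{2}} = \frac{1}{-33007 + \left(-12\right)^{2}} = \frac{1}{-33007 + 144} = \frac{1}{-32863} = - \frac{1}{32863}$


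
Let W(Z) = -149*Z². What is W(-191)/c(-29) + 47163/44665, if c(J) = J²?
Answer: -242744491802/37563265 ≈ -6462.3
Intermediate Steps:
W(-191)/c(-29) + 47163/44665 = (-149*(-191)²)/((-29)²) + 47163/44665 = -149*36481/841 + 47163*(1/44665) = -5435669*1/841 + 47163/44665 = -5435669/841 + 47163/44665 = -242744491802/37563265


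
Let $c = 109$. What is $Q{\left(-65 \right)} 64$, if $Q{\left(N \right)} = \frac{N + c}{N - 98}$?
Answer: $- \frac{2816}{163} \approx -17.276$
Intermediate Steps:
$Q{\left(N \right)} = \frac{109 + N}{-98 + N}$ ($Q{\left(N \right)} = \frac{N + 109}{N - 98} = \frac{109 + N}{-98 + N}$)
$Q{\left(-65 \right)} 64 = \frac{109 - 65}{-98 - 65} \cdot 64 = \frac{1}{-163} \cdot 44 \cdot 64 = \left(- \frac{1}{163}\right) 44 \cdot 64 = \left(- \frac{44}{163}\right) 64 = - \frac{2816}{163}$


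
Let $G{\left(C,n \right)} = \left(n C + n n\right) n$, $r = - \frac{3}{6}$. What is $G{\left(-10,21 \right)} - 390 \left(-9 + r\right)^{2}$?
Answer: $- \frac{60693}{2} \approx -30347.0$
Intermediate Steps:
$r = - \frac{1}{2}$ ($r = \left(-3\right) \frac{1}{6} = - \frac{1}{2} \approx -0.5$)
$G{\left(C,n \right)} = n \left(n^{2} + C n\right)$ ($G{\left(C,n \right)} = \left(C n + n^{2}\right) n = \left(n^{2} + C n\right) n = n \left(n^{2} + C n\right)$)
$G{\left(-10,21 \right)} - 390 \left(-9 + r\right)^{2} = 21^{2} \left(-10 + 21\right) - 390 \left(-9 - \frac{1}{2}\right)^{2} = 441 \cdot 11 - 390 \left(- \frac{19}{2}\right)^{2} = 4851 - \frac{70395}{2} = - \frac{60693}{2}$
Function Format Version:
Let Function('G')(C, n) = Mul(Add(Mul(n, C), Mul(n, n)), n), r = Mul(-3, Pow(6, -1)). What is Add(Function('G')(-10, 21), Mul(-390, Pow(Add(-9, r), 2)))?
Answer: Rational(-60693, 2) ≈ -30347.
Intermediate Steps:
r = Rational(-1, 2) (r = Mul(-3, Rational(1, 6)) = Rational(-1, 2) ≈ -0.50000)
Function('G')(C, n) = Mul(n, Add(Pow(n, 2), Mul(C, n))) (Function('G')(C, n) = Mul(Add(Mul(C, n), Pow(n, 2)), n) = Mul(Add(Pow(n, 2), Mul(C, n)), n) = Mul(n, Add(Pow(n, 2), Mul(C, n))))
Add(Function('G')(-10, 21), Mul(-390, Pow(Add(-9, r), 2))) = Add(Mul(Pow(21, 2), Add(-10, 21)), Mul(-390, Pow(Add(-9, Rational(-1, 2)), 2))) = Add(Mul(441, 11), Mul(-390, Pow(Rational(-19, 2), 2))) = Add(4851, Mul(-390, Rational(361, 4))) = Add(4851, Rational(-70395, 2)) = Rational(-60693, 2)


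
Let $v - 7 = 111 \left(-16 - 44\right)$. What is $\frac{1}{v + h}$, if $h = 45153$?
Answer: $\frac{1}{38500} \approx 2.5974 \cdot 10^{-5}$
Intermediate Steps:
$v = -6653$ ($v = 7 + 111 \left(-16 - 44\right) = 7 + 111 \left(-60\right) = 7 - 6660 = -6653$)
$\frac{1}{v + h} = \frac{1}{-6653 + 45153} = \frac{1}{38500}$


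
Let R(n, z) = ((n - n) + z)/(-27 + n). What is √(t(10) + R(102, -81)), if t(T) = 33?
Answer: √798/5 ≈ 5.6498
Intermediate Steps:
R(n, z) = z/(-27 + n) (R(n, z) = (0 + z)/(-27 + n) = z/(-27 + n))
√(t(10) + R(102, -81)) = √(33 - 81/(-27 + 102)) = √(33 - 81/75) = √(33 - 81*1/75) = √(33 - 27/25) = √(798/25) = √798/5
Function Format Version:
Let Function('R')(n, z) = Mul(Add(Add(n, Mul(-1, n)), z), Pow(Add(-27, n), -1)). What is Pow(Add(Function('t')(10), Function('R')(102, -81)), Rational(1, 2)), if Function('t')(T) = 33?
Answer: Mul(Rational(1, 5), Pow(798, Rational(1, 2))) ≈ 5.6498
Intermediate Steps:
Function('R')(n, z) = Mul(z, Pow(Add(-27, n), -1)) (Function('R')(n, z) = Mul(Add(0, z), Pow(Add(-27, n), -1)) = Mul(z, Pow(Add(-27, n), -1)))
Pow(Add(Function('t')(10), Function('R')(102, -81)), Rational(1, 2)) = Pow(Add(33, Mul(-81, Pow(Add(-27, 102), -1))), Rational(1, 2)) = Pow(Add(33, Mul(-81, Pow(75, -1))), Rational(1, 2)) = Pow(Add(33, Mul(-81, Rational(1, 75))), Rational(1, 2)) = Pow(Add(33, Rational(-27, 25)), Rational(1, 2)) = Pow(Rational(798, 25), Rational(1, 2)) = Mul(Rational(1, 5), Pow(798, Rational(1, 2)))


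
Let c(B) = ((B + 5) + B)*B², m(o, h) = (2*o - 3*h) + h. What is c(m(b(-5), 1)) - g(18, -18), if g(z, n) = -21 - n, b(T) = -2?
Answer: -249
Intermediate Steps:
m(o, h) = -2*h + 2*o (m(o, h) = (-3*h + 2*o) + h = -2*h + 2*o)
c(B) = B²*(5 + 2*B) (c(B) = ((5 + B) + B)*B² = (5 + 2*B)*B² = B²*(5 + 2*B))
c(m(b(-5), 1)) - g(18, -18) = (-2*1 + 2*(-2))²*(5 + 2*(-2*1 + 2*(-2))) - (-21 - 1*(-18)) = (-2 - 4)²*(5 + 2*(-2 - 4)) - (-21 + 18) = (-6)²*(5 + 2*(-6)) - 1*(-3) = 36*(5 - 12) + 3 = 36*(-7) + 3 = -252 + 3 = -249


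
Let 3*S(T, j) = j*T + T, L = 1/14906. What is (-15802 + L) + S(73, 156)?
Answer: -535796167/44718 ≈ -11982.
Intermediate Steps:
L = 1/14906 ≈ 6.7087e-5
S(T, j) = T/3 + T*j/3 (S(T, j) = (j*T + T)/3 = (T*j + T)/3 = (T + T*j)/3 = T/3 + T*j/3)
(-15802 + L) + S(73, 156) = (-15802 + 1/14906) + (1/3)*73*(1 + 156) = -235544611/14906 + (1/3)*73*157 = -235544611/14906 + 11461/3 = -535796167/44718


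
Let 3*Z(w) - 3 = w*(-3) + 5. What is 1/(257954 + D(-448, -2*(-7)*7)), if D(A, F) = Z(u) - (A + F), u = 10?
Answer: 3/774890 ≈ 3.8715e-6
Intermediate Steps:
Z(w) = 8/3 - w (Z(w) = 1 + (w*(-3) + 5)/3 = 1 + (-3*w + 5)/3 = 1 + (5 - 3*w)/3 = 1 + (5/3 - w) = 8/3 - w)
D(A, F) = -22/3 - A - F (D(A, F) = (8/3 - 1*10) - (A + F) = (8/3 - 10) + (-A - F) = -22/3 + (-A - F) = -22/3 - A - F)
1/(257954 + D(-448, -2*(-7)*7)) = 1/(257954 + (-22/3 - 1*(-448) - (-2*(-7))*7)) = 1/(257954 + (-22/3 + 448 - 14*7)) = 1/(257954 + (-22/3 + 448 - 1*98)) = 1/(257954 + (-22/3 + 448 - 98)) = 1/(257954 + 1028/3) = 1/(774890/3) = 3/774890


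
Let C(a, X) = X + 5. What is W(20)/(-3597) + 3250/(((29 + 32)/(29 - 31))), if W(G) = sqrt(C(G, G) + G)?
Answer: -6500/61 - sqrt(5)/1199 ≈ -106.56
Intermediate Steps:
C(a, X) = 5 + X
W(G) = sqrt(5 + 2*G) (W(G) = sqrt((5 + G) + G) = sqrt(5 + 2*G))
W(20)/(-3597) + 3250/(((29 + 32)/(29 - 31))) = sqrt(5 + 2*20)/(-3597) + 3250/(((29 + 32)/(29 - 31))) = sqrt(5 + 40)*(-1/3597) + 3250/((61/(-2))) = sqrt(45)*(-1/3597) + 3250/((-1/2*61)) = (3*sqrt(5))*(-1/3597) + 3250/(-61/2) = -sqrt(5)/1199 + 3250*(-2/61) = -sqrt(5)/1199 - 6500/61 = -6500/61 - sqrt(5)/1199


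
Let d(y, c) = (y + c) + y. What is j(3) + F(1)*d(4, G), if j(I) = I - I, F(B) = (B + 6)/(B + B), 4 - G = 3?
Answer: 63/2 ≈ 31.500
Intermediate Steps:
G = 1 (G = 4 - 1*3 = 4 - 3 = 1)
F(B) = (6 + B)/(2*B) (F(B) = (6 + B)/((2*B)) = (6 + B)*(1/(2*B)) = (6 + B)/(2*B))
d(y, c) = c + 2*y (d(y, c) = (c + y) + y = c + 2*y)
j(I) = 0
j(3) + F(1)*d(4, G) = 0 + ((½)*(6 + 1)/1)*(1 + 2*4) = 0 + ((½)*1*7)*(1 + 8) = 0 + (7/2)*9 = 0 + 63/2 = 63/2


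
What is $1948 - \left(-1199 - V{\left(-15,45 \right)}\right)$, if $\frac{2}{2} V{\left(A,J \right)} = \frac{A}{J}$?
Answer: $\frac{9440}{3} \approx 3146.7$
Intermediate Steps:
$V{\left(A,J \right)} = \frac{A}{J}$
$1948 - \left(-1199 - V{\left(-15,45 \right)}\right) = 1948 - \left(-1199 - - \frac{15}{45}\right) = 1948 - \left(-1199 - \left(-15\right) \frac{1}{45}\right) = 1948 - \left(-1199 - - \frac{1}{3}\right) = 1948 - \left(-1199 + \frac{1}{3}\right) = 1948 - - \frac{3596}{3} = 1948 + \frac{3596}{3} = \frac{9440}{3}$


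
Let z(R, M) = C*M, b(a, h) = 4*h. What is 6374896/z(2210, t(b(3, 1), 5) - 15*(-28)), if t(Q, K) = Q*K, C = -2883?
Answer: -72442/14415 ≈ -5.0255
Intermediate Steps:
t(Q, K) = K*Q
z(R, M) = -2883*M
6374896/z(2210, t(b(3, 1), 5) - 15*(-28)) = 6374896/((-2883*(5*(4*1) - 15*(-28)))) = 6374896/((-2883*(5*4 + 420))) = 6374896/((-2883*(20 + 420))) = 6374896/((-2883*440)) = 6374896/(-1268520) = 6374896*(-1/1268520) = -72442/14415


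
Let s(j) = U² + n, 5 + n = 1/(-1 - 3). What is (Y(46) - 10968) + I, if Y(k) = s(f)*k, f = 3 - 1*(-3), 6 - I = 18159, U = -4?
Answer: -57253/2 ≈ -28627.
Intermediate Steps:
I = -18153 (I = 6 - 1*18159 = 6 - 18159 = -18153)
n = -21/4 (n = -5 + 1/(-1 - 3) = -5 + 1/(-4) = -5 - ¼ = -21/4 ≈ -5.2500)
f = 6 (f = 3 + 3 = 6)
s(j) = 43/4 (s(j) = (-4)² - 21/4 = 16 - 21/4 = 43/4)
Y(k) = 43*k/4
(Y(46) - 10968) + I = ((43/4)*46 - 10968) - 18153 = (989/2 - 10968) - 18153 = -20947/2 - 18153 = -57253/2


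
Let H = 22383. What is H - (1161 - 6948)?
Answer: 28170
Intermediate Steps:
H - (1161 - 6948) = 22383 - (1161 - 6948) = 22383 - 1*(-5787) = 22383 + 5787 = 28170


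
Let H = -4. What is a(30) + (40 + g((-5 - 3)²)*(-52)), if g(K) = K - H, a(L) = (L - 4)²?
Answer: -2820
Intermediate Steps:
a(L) = (-4 + L)²
g(K) = 4 + K (g(K) = K - 1*(-4) = K + 4 = 4 + K)
a(30) + (40 + g((-5 - 3)²)*(-52)) = (-4 + 30)² + (40 + (4 + (-5 - 3)²)*(-52)) = 26² + (40 + (4 + (-8)²)*(-52)) = 676 + (40 + (4 + 64)*(-52)) = 676 + (40 + 68*(-52)) = 676 + (40 - 3536) = 676 - 3496 = -2820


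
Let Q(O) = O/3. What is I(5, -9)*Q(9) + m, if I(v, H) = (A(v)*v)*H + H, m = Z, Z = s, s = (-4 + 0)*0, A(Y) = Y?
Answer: -702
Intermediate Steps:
s = 0 (s = -4*0 = 0)
Z = 0
m = 0
Q(O) = O/3 (Q(O) = O*(1/3) = O/3)
I(v, H) = H + H*v**2 (I(v, H) = (v*v)*H + H = v**2*H + H = H*v**2 + H = H + H*v**2)
I(5, -9)*Q(9) + m = (-9*(1 + 5**2))*((1/3)*9) + 0 = -9*(1 + 25)*3 + 0 = -9*26*3 + 0 = -234*3 + 0 = -702 + 0 = -702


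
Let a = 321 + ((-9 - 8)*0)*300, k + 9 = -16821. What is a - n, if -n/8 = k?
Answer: -134319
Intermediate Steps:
k = -16830 (k = -9 - 16821 = -16830)
n = 134640 (n = -8*(-16830) = 134640)
a = 321 (a = 321 - 17*0*300 = 321 + 0*300 = 321 + 0 = 321)
a - n = 321 - 1*134640 = 321 - 134640 = -134319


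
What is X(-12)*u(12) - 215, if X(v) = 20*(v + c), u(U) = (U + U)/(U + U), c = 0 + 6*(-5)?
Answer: -1055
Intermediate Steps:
c = -30 (c = 0 - 30 = -30)
u(U) = 1 (u(U) = (2*U)/((2*U)) = (2*U)*(1/(2*U)) = 1)
X(v) = -600 + 20*v (X(v) = 20*(v - 30) = 20*(-30 + v) = -600 + 20*v)
X(-12)*u(12) - 215 = (-600 + 20*(-12))*1 - 215 = (-600 - 240)*1 - 215 = -840*1 - 215 = -840 - 215 = -1055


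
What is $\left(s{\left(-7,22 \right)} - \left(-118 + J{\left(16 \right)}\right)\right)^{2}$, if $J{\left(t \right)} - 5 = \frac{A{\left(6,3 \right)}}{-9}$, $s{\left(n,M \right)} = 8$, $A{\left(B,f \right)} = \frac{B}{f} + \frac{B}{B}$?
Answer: $\frac{132496}{9} \approx 14722.0$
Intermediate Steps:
$A{\left(B,f \right)} = 1 + \frac{B}{f}$ ($A{\left(B,f \right)} = \frac{B}{f} + 1 = 1 + \frac{B}{f}$)
$J{\left(t \right)} = \frac{14}{3}$ ($J{\left(t \right)} = 5 + \frac{\frac{1}{3} \left(6 + 3\right)}{-9} = 5 + \frac{1}{3} \cdot 9 \left(- \frac{1}{9}\right) = 5 + 3 \left(- \frac{1}{9}\right) = 5 - \frac{1}{3} = \frac{14}{3}$)
$\left(s{\left(-7,22 \right)} - \left(-118 + J{\left(16 \right)}\right)\right)^{2} = \left(8 + \left(118 - \frac{14}{3}\right)\right)^{2} = \left(8 + \frac{340}{3}\right)^{2} = \left(\frac{364}{3}\right)^{2} = \frac{132496}{9}$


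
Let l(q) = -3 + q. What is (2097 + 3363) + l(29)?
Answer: 5486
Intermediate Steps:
(2097 + 3363) + l(29) = (2097 + 3363) + (-3 + 29) = 5460 + 26 = 5486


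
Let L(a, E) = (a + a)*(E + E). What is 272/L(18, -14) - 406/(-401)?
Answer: 18761/25263 ≈ 0.74263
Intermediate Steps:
L(a, E) = 4*E*a (L(a, E) = (2*a)*(2*E) = 4*E*a)
272/L(18, -14) - 406/(-401) = 272/((4*(-14)*18)) - 406/(-401) = 272/(-1008) - 406*(-1/401) = 272*(-1/1008) + 406/401 = -17/63 + 406/401 = 18761/25263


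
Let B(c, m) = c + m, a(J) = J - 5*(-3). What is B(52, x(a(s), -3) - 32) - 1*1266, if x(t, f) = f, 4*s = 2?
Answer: -1249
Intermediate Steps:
s = 1/2 (s = (1/4)*2 = 1/2 ≈ 0.50000)
a(J) = 15 + J (a(J) = J + 15 = 15 + J)
B(52, x(a(s), -3) - 32) - 1*1266 = (52 + (-3 - 32)) - 1*1266 = (52 - 35) - 1266 = 17 - 1266 = -1249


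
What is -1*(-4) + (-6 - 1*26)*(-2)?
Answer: 68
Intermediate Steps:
-1*(-4) + (-6 - 1*26)*(-2) = 4 + (-6 - 26)*(-2) = 4 - 32*(-2) = 4 + 64 = 68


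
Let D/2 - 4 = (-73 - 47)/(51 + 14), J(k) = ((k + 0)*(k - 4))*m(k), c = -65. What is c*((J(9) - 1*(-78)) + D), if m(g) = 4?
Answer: -17050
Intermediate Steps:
J(k) = 4*k*(-4 + k) (J(k) = ((k + 0)*(k - 4))*4 = (k*(-4 + k))*4 = 4*k*(-4 + k))
D = 56/13 (D = 8 + 2*((-73 - 47)/(51 + 14)) = 8 + 2*(-120/65) = 8 + 2*(-120*1/65) = 8 + 2*(-24/13) = 8 - 48/13 = 56/13 ≈ 4.3077)
c*((J(9) - 1*(-78)) + D) = -65*((4*9*(-4 + 9) - 1*(-78)) + 56/13) = -65*((4*9*5 + 78) + 56/13) = -65*((180 + 78) + 56/13) = -65*(258 + 56/13) = -65*3410/13 = -17050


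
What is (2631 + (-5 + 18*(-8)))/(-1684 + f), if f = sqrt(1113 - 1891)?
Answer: -28628/19429 - 17*I*sqrt(778)/19429 ≈ -1.4735 - 0.024406*I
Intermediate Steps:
f = I*sqrt(778) (f = sqrt(-778) = I*sqrt(778) ≈ 27.893*I)
(2631 + (-5 + 18*(-8)))/(-1684 + f) = (2631 + (-5 + 18*(-8)))/(-1684 + I*sqrt(778)) = (2631 + (-5 - 144))/(-1684 + I*sqrt(778)) = (2631 - 149)/(-1684 + I*sqrt(778)) = 2482/(-1684 + I*sqrt(778))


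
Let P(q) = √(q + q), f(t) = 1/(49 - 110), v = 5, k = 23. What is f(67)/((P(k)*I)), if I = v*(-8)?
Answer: √46/112240 ≈ 6.0427e-5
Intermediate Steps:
I = -40 (I = 5*(-8) = -40)
f(t) = -1/61 (f(t) = 1/(-61) = -1/61)
P(q) = √2*√q (P(q) = √(2*q) = √2*√q)
f(67)/((P(k)*I)) = -(-√46/1840)/61 = -(-1)*√46/112240 = √46/112240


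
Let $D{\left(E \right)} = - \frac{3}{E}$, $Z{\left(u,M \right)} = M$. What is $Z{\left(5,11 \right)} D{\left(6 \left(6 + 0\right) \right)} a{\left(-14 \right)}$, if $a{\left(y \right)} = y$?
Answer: $\frac{77}{6} \approx 12.833$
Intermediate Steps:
$Z{\left(5,11 \right)} D{\left(6 \left(6 + 0\right) \right)} a{\left(-14 \right)} = 11 \left(- \frac{3}{6 \left(6 + 0\right)}\right) \left(-14\right) = 11 \left(- \frac{3}{6 \cdot 6}\right) \left(-14\right) = 11 \left(- \frac{3}{36}\right) \left(-14\right) = 11 \left(\left(-3\right) \frac{1}{36}\right) \left(-14\right) = 11 \left(- \frac{1}{12}\right) \left(-14\right) = \left(- \frac{11}{12}\right) \left(-14\right) = \frac{77}{6}$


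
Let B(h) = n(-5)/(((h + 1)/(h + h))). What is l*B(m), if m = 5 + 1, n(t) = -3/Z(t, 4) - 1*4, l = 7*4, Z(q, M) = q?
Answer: -816/5 ≈ -163.20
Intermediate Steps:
l = 28
n(t) = -4 - 3/t (n(t) = -3/t - 1*4 = -3/t - 4 = -4 - 3/t)
m = 6
B(h) = -34*h/(5*(1 + h)) (B(h) = (-4 - 3/(-5))/(((h + 1)/(h + h))) = (-4 - 3*(-⅕))/(((1 + h)/((2*h)))) = (-4 + ⅗)/(((1 + h)*(1/(2*h)))) = -17*2*h/(1 + h)/5 = -34*h/(5*(1 + h)))
l*B(m) = 28*(-34*6/(5 + 5*6)) = 28*(-34*6/(5 + 30)) = 28*(-34*6/35) = 28*(-34*6*1/35) = 28*(-204/35) = -816/5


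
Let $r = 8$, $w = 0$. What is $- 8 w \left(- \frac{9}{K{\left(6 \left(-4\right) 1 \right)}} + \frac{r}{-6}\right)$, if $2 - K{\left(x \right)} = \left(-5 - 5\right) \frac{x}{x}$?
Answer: $0$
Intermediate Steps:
$K{\left(x \right)} = 12$ ($K{\left(x \right)} = 2 - \left(-5 - 5\right) \frac{x}{x} = 2 - \left(-10\right) 1 = 2 - -10 = 2 + 10 = 12$)
$- 8 w \left(- \frac{9}{K{\left(6 \left(-4\right) 1 \right)}} + \frac{r}{-6}\right) = \left(-8\right) 0 \left(- \frac{9}{12} + \frac{8}{-6}\right) = 0 \left(\left(-9\right) \frac{1}{12} + 8 \left(- \frac{1}{6}\right)\right) = 0 \left(- \frac{3}{4} - \frac{4}{3}\right) = 0 \left(- \frac{25}{12}\right) = 0$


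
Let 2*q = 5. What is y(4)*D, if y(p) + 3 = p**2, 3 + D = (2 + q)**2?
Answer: 897/4 ≈ 224.25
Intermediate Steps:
q = 5/2 (q = (1/2)*5 = 5/2 ≈ 2.5000)
D = 69/4 (D = -3 + (2 + 5/2)**2 = -3 + (9/2)**2 = -3 + 81/4 = 69/4 ≈ 17.250)
y(p) = -3 + p**2
y(4)*D = (-3 + 4**2)*(69/4) = (-3 + 16)*(69/4) = 13*(69/4) = 897/4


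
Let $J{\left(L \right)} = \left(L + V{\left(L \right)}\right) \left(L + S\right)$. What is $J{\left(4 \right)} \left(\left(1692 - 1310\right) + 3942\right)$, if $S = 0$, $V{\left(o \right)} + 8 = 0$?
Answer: $-69184$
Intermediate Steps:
$V{\left(o \right)} = -8$ ($V{\left(o \right)} = -8 + 0 = -8$)
$J{\left(L \right)} = L \left(-8 + L\right)$ ($J{\left(L \right)} = \left(L - 8\right) \left(L + 0\right) = \left(-8 + L\right) L = L \left(-8 + L\right)$)
$J{\left(4 \right)} \left(\left(1692 - 1310\right) + 3942\right) = 4 \left(-8 + 4\right) \left(\left(1692 - 1310\right) + 3942\right) = 4 \left(-4\right) \left(382 + 3942\right) = \left(-16\right) 4324 = -69184$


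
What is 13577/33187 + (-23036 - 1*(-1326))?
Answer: -720476193/33187 ≈ -21710.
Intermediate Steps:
13577/33187 + (-23036 - 1*(-1326)) = 13577*(1/33187) + (-23036 + 1326) = 13577/33187 - 21710 = -720476193/33187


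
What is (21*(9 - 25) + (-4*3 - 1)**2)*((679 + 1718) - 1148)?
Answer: -208583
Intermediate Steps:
(21*(9 - 25) + (-4*3 - 1)**2)*((679 + 1718) - 1148) = (21*(-16) + (-12 - 1)**2)*(2397 - 1148) = (-336 + (-13)**2)*1249 = (-336 + 169)*1249 = -167*1249 = -208583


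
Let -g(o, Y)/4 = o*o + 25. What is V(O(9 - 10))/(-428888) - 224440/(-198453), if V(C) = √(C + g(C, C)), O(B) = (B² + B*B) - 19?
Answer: 224440/198453 - I*√1273/428888 ≈ 1.1309 - 8.319e-5*I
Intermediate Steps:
g(o, Y) = -100 - 4*o² (g(o, Y) = -4*(o*o + 25) = -4*(o² + 25) = -4*(25 + o²) = -100 - 4*o²)
O(B) = -19 + 2*B² (O(B) = (B² + B²) - 19 = 2*B² - 19 = -19 + 2*B²)
V(C) = √(-100 + C - 4*C²) (V(C) = √(C + (-100 - 4*C²)) = √(-100 + C - 4*C²))
V(O(9 - 10))/(-428888) - 224440/(-198453) = √(-100 + (-19 + 2*(9 - 10)²) - 4*(-19 + 2*(9 - 10)²)²)/(-428888) - 224440/(-198453) = √(-100 + (-19 + 2*(-1)²) - 4*(-19 + 2*(-1)²)²)*(-1/428888) - 224440*(-1/198453) = √(-100 + (-19 + 2*1) - 4*(-19 + 2*1)²)*(-1/428888) + 224440/198453 = √(-100 + (-19 + 2) - 4*(-19 + 2)²)*(-1/428888) + 224440/198453 = √(-100 - 17 - 4*(-17)²)*(-1/428888) + 224440/198453 = √(-100 - 17 - 4*289)*(-1/428888) + 224440/198453 = √(-100 - 17 - 1156)*(-1/428888) + 224440/198453 = √(-1273)*(-1/428888) + 224440/198453 = (I*√1273)*(-1/428888) + 224440/198453 = -I*√1273/428888 + 224440/198453 = 224440/198453 - I*√1273/428888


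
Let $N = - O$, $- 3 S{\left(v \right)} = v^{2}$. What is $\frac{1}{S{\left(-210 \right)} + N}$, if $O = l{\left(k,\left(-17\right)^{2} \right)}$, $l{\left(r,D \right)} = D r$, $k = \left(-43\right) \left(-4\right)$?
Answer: $- \frac{1}{64408} \approx -1.5526 \cdot 10^{-5}$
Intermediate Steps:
$k = 172$
$O = 49708$ ($O = \left(-17\right)^{2} \cdot 172 = 289 \cdot 172 = 49708$)
$S{\left(v \right)} = - \frac{v^{2}}{3}$
$N = -49708$ ($N = \left(-1\right) 49708 = -49708$)
$\frac{1}{S{\left(-210 \right)} + N} = \frac{1}{- \frac{\left(-210\right)^{2}}{3} - 49708} = \frac{1}{\left(- \frac{1}{3}\right) 44100 - 49708} = \frac{1}{-14700 - 49708} = \frac{1}{-64408} = - \frac{1}{64408}$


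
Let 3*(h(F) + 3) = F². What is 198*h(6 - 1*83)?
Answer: 390720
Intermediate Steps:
h(F) = -3 + F²/3
198*h(6 - 1*83) = 198*(-3 + (6 - 1*83)²/3) = 198*(-3 + (6 - 83)²/3) = 198*(-3 + (⅓)*(-77)²) = 198*(-3 + (⅓)*5929) = 198*(-3 + 5929/3) = 198*(5920/3) = 390720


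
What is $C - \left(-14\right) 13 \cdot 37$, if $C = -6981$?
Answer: $-247$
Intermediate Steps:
$C - \left(-14\right) 13 \cdot 37 = -6981 - \left(-14\right) 13 \cdot 37 = -6981 - \left(-182\right) 37 = -6981 - -6734 = -6981 + 6734 = -247$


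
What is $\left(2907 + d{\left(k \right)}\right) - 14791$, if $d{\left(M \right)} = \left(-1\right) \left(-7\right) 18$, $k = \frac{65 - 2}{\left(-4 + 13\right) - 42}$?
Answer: $-11758$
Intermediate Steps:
$k = - \frac{21}{11}$ ($k = \frac{63}{9 - 42} = \frac{63}{-33} = 63 \left(- \frac{1}{33}\right) = - \frac{21}{11} \approx -1.9091$)
$d{\left(M \right)} = 126$ ($d{\left(M \right)} = 7 \cdot 18 = 126$)
$\left(2907 + d{\left(k \right)}\right) - 14791 = \left(2907 + 126\right) - 14791 = 3033 - 14791 = -11758$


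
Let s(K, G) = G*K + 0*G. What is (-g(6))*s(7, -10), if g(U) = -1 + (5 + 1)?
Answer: 350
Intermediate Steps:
s(K, G) = G*K (s(K, G) = G*K + 0 = G*K)
g(U) = 5 (g(U) = -1 + 6 = 5)
(-g(6))*s(7, -10) = (-1*5)*(-10*7) = -5*(-70) = 350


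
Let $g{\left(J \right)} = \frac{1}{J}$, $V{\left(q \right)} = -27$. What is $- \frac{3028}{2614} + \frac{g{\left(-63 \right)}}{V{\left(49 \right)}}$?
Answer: $- \frac{2574007}{2223207} \approx -1.1578$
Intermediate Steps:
$- \frac{3028}{2614} + \frac{g{\left(-63 \right)}}{V{\left(49 \right)}} = - \frac{3028}{2614} + \frac{1}{\left(-63\right) \left(-27\right)} = \left(-3028\right) \frac{1}{2614} - - \frac{1}{1701} = - \frac{1514}{1307} + \frac{1}{1701} = - \frac{2574007}{2223207}$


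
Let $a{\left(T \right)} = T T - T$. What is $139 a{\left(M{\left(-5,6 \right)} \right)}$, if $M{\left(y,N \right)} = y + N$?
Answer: $0$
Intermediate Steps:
$M{\left(y,N \right)} = N + y$
$a{\left(T \right)} = T^{2} - T$
$139 a{\left(M{\left(-5,6 \right)} \right)} = 139 \left(6 - 5\right) \left(-1 + \left(6 - 5\right)\right) = 139 \cdot 1 \left(-1 + 1\right) = 139 \cdot 1 \cdot 0 = 139 \cdot 0 = 0$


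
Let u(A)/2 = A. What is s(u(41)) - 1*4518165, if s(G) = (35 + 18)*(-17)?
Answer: -4519066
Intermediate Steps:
u(A) = 2*A
s(G) = -901 (s(G) = 53*(-17) = -901)
s(u(41)) - 1*4518165 = -901 - 1*4518165 = -901 - 4518165 = -4519066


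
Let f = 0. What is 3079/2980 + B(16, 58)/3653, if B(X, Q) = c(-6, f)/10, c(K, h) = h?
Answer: 3079/2980 ≈ 1.0332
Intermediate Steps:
B(X, Q) = 0 (B(X, Q) = 0/10 = 0*(⅒) = 0)
3079/2980 + B(16, 58)/3653 = 3079/2980 + 0/3653 = 3079*(1/2980) + 0*(1/3653) = 3079/2980 + 0 = 3079/2980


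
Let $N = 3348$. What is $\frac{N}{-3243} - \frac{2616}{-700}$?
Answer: $\frac{511674}{189175} \approx 2.7048$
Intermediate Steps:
$\frac{N}{-3243} - \frac{2616}{-700} = \frac{3348}{-3243} - \frac{2616}{-700} = 3348 \left(- \frac{1}{3243}\right) - - \frac{654}{175} = - \frac{1116}{1081} + \frac{654}{175} = \frac{511674}{189175}$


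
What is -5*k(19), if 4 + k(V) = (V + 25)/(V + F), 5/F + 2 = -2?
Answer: 540/71 ≈ 7.6056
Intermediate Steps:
F = -5/4 (F = 5/(-2 - 2) = 5/(-4) = 5*(-1/4) = -5/4 ≈ -1.2500)
k(V) = -4 + (25 + V)/(-5/4 + V) (k(V) = -4 + (V + 25)/(V - 5/4) = -4 + (25 + V)/(-5/4 + V))
-5*k(19) = -60*(10 - 1*19)/(-5 + 4*19) = -60*(10 - 19)/(-5 + 76) = -60*(-9)/71 = -5*(-108/71) = 540/71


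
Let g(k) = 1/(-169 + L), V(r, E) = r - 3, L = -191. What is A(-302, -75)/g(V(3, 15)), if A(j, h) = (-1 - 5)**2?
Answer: -12960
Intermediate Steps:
A(j, h) = 36 (A(j, h) = (-6)**2 = 36)
V(r, E) = -3 + r
g(k) = -1/360 (g(k) = 1/(-169 - 191) = 1/(-360) = -1/360)
A(-302, -75)/g(V(3, 15)) = 36/(-1/360) = 36*(-360) = -12960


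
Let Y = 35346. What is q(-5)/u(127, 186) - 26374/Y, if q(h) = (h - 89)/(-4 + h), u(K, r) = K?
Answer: -4470493/6733413 ≈ -0.66393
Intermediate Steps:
q(h) = (-89 + h)/(-4 + h)
q(-5)/u(127, 186) - 26374/Y = ((-89 - 5)/(-4 - 5))/127 - 26374/35346 = (-94/(-9))*(1/127) - 26374*1/35346 = -1/9*(-94)*(1/127) - 13187/17673 = (94/9)*(1/127) - 13187/17673 = 94/1143 - 13187/17673 = -4470493/6733413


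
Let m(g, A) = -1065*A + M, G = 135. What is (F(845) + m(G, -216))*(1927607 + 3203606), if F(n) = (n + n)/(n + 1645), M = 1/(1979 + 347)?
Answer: 683649879287297539/579174 ≈ 1.1804e+12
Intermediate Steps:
M = 1/2326 ≈ 0.00042992
F(n) = 2*n/(1645 + n) (F(n) = (2*n)/(1645 + n) = 2*n/(1645 + n))
m(g, A) = 1/2326 - 1065*A (m(g, A) = -1065*A + 1/2326 = 1/2326 - 1065*A)
(F(845) + m(G, -216))*(1927607 + 3203606) = (2*845/(1645 + 845) + (1/2326 - 1065*(-216)))*(1927607 + 3203606) = (2*845/2490 + (1/2326 + 230040))*5131213 = (2*845*(1/2490) + 535073041/2326)*5131213 = (169/249 + 535073041/2326)*5131213 = (133233580303/579174)*5131213 = 683649879287297539/579174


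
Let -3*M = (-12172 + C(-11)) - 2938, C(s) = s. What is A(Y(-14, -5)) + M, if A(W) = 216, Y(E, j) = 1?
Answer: 15769/3 ≈ 5256.3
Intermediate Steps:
M = 15121/3 (M = -((-12172 - 11) - 2938)/3 = -(-12183 - 2938)/3 = -⅓*(-15121) = 15121/3 ≈ 5040.3)
A(Y(-14, -5)) + M = 216 + 15121/3 = 15769/3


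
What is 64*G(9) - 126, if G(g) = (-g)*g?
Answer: -5310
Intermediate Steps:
G(g) = -g**2
64*G(9) - 126 = 64*(-1*9**2) - 126 = 64*(-1*81) - 126 = 64*(-81) - 126 = -5184 - 126 = -5310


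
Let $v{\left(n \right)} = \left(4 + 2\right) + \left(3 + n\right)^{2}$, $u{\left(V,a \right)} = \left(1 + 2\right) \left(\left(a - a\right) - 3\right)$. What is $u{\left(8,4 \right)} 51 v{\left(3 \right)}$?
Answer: $-19278$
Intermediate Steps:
$u{\left(V,a \right)} = -9$ ($u{\left(V,a \right)} = 3 \left(0 - 3\right) = 3 \left(-3\right) = -9$)
$v{\left(n \right)} = 6 + \left(3 + n\right)^{2}$
$u{\left(8,4 \right)} 51 v{\left(3 \right)} = \left(-9\right) 51 \left(6 + \left(3 + 3\right)^{2}\right) = - 459 \left(6 + 6^{2}\right) = - 459 \left(6 + 36\right) = \left(-459\right) 42 = -19278$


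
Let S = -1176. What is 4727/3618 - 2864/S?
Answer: 663371/177282 ≈ 3.7419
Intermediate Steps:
4727/3618 - 2864/S = 4727/3618 - 2864/(-1176) = 4727*(1/3618) - 2864*(-1/1176) = 4727/3618 + 358/147 = 663371/177282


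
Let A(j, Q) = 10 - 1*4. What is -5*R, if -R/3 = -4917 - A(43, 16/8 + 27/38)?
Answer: -73845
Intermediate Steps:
A(j, Q) = 6 (A(j, Q) = 10 - 4 = 6)
R = 14769 (R = -3*(-4917 - 1*6) = -3*(-4917 - 6) = -3*(-4923) = 14769)
-5*R = -5*14769 = -73845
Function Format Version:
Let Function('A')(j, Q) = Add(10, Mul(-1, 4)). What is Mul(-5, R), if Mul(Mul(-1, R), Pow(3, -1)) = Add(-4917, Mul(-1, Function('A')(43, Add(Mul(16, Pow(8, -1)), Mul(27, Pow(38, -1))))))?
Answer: -73845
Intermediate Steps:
Function('A')(j, Q) = 6 (Function('A')(j, Q) = Add(10, -4) = 6)
R = 14769 (R = Mul(-3, Add(-4917, Mul(-1, 6))) = Mul(-3, Add(-4917, -6)) = Mul(-3, -4923) = 14769)
Mul(-5, R) = Mul(-5, 14769) = -73845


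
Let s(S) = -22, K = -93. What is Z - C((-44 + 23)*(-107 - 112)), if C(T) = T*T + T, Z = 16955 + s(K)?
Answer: -21138467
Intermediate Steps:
Z = 16933 (Z = 16955 - 22 = 16933)
C(T) = T + T**2 (C(T) = T**2 + T = T + T**2)
Z - C((-44 + 23)*(-107 - 112)) = 16933 - (-44 + 23)*(-107 - 112)*(1 + (-44 + 23)*(-107 - 112)) = 16933 - (-21*(-219))*(1 - 21*(-219)) = 16933 - 4599*(1 + 4599) = 16933 - 4599*4600 = 16933 - 1*21155400 = 16933 - 21155400 = -21138467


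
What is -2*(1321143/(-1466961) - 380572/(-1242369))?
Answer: 722041884050/607502290203 ≈ 1.1885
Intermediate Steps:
-2*(1321143/(-1466961) - 380572/(-1242369)) = -2*(1321143*(-1/1466961) - 380572*(-1/1242369)) = -2*(-440381/488987 + 380572/1242369) = -2*(-361020942025/607502290203) = 722041884050/607502290203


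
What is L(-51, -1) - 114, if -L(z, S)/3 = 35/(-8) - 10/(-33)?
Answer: -8957/88 ≈ -101.78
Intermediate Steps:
L(z, S) = 1075/88 (L(z, S) = -3*(35/(-8) - 10/(-33)) = -3*(35*(-⅛) - 10*(-1/33)) = -3*(-35/8 + 10/33) = -3*(-1075/264) = 1075/88)
L(-51, -1) - 114 = 1075/88 - 114 = -8957/88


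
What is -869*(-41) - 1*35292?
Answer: 337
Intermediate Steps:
-869*(-41) - 1*35292 = 35629 - 35292 = 337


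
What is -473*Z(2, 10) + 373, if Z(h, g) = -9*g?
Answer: 42943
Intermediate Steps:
-473*Z(2, 10) + 373 = -(-4257)*10 + 373 = -473*(-90) + 373 = 42570 + 373 = 42943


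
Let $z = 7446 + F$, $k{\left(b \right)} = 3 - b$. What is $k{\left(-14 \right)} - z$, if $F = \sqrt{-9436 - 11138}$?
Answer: $-7429 - 9 i \sqrt{254} \approx -7429.0 - 143.44 i$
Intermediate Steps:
$F = 9 i \sqrt{254}$ ($F = \sqrt{-20574} = 9 i \sqrt{254} \approx 143.44 i$)
$z = 7446 + 9 i \sqrt{254} \approx 7446.0 + 143.44 i$
$k{\left(-14 \right)} - z = \left(3 - -14\right) - \left(7446 + 9 i \sqrt{254}\right) = \left(3 + 14\right) - \left(7446 + 9 i \sqrt{254}\right) = 17 - \left(7446 + 9 i \sqrt{254}\right) = -7429 - 9 i \sqrt{254}$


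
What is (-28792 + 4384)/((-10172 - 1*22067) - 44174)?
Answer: 8136/25471 ≈ 0.31942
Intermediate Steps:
(-28792 + 4384)/((-10172 - 1*22067) - 44174) = -24408/((-10172 - 22067) - 44174) = -24408/(-32239 - 44174) = -24408/(-76413) = -24408*(-1/76413) = 8136/25471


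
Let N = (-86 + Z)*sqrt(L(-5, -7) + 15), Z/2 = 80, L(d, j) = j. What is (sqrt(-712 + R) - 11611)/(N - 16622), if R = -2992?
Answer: 5676413/8124914 + 25271*sqrt(2)/4062457 - 8311*I*sqrt(926)/69061769 - 148*I*sqrt(463)/69061769 ≈ 0.70744 - 0.0037081*I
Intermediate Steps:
Z = 160 (Z = 2*80 = 160)
N = 148*sqrt(2) (N = (-86 + 160)*sqrt(-7 + 15) = 74*sqrt(8) = 74*(2*sqrt(2)) = 148*sqrt(2) ≈ 209.30)
(sqrt(-712 + R) - 11611)/(N - 16622) = (sqrt(-712 - 2992) - 11611)/(148*sqrt(2) - 16622) = (sqrt(-3704) - 11611)/(-16622 + 148*sqrt(2)) = (2*I*sqrt(926) - 11611)/(-16622 + 148*sqrt(2)) = (-11611 + 2*I*sqrt(926))/(-16622 + 148*sqrt(2))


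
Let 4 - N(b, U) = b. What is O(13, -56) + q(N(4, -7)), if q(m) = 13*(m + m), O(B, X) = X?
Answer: -56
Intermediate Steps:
N(b, U) = 4 - b
q(m) = 26*m (q(m) = 13*(2*m) = 26*m)
O(13, -56) + q(N(4, -7)) = -56 + 26*(4 - 1*4) = -56 + 26*(4 - 4) = -56 + 26*0 = -56 + 0 = -56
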